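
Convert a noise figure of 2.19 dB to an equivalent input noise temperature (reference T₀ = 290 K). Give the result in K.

F = 10^(2.19/10) = 1.65577
T_e = (F − 1)·T₀ = (1.65577 − 1) × 290 = 190 K

190 K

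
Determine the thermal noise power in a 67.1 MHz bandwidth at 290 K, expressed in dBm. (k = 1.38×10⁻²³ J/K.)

−95.7 dBm

P_n = kTB = 1.38×10⁻²³ × 290 × 6.71×10⁷ = 2.69×10⁻¹³ W
In dBm: 10 log₁₀(2.69×10⁻¹³ / 10⁻³) = −95.7 dBm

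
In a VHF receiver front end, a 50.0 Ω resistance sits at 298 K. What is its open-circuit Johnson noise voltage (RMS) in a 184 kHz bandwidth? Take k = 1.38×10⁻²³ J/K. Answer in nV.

V_n = √(4kTRB)
4kTRB = 4 × 1.38×10⁻²³ × 298 × 5.00×10¹ × 1.84×10⁵ = 1.51×10⁻¹³ V²
V_n = √(1.51×10⁻¹³) = 3.89×10⁻⁷ V = 389 nV

389 nV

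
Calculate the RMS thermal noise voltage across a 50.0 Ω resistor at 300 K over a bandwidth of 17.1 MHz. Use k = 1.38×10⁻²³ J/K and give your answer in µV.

3.76 µV

V_n = √(4kTRB)
4kTRB = 4 × 1.38×10⁻²³ × 300 × 5.00×10¹ × 1.71×10⁷ = 1.42×10⁻¹¹ V²
V_n = √(1.42×10⁻¹¹) = 3.76×10⁻⁶ V = 3.76 µV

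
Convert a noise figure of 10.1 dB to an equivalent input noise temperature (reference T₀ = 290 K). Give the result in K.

F = 10^(10.1/10) = 10.2329
T_e = (F − 1)·T₀ = (10.2329 − 1) × 290 = 2678 K

2678 K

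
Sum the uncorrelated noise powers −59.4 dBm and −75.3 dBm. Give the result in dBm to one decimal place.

−59.3 dBm

Convert to linear, add, convert back:
P₁ = 1.15×10⁻⁹ W, P₂ = 2.95×10⁻¹¹ W
P_tot = 1.18×10⁻⁹ W → 10 log₁₀(P_tot / 10⁻³) = −59.3 dBm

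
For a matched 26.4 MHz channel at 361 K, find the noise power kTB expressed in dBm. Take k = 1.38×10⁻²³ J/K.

P_n = kTB = 1.38×10⁻²³ × 361 × 2.64×10⁷ = 1.32×10⁻¹³ W
In dBm: 10 log₁₀(1.32×10⁻¹³ / 10⁻³) = −98.8 dBm

−98.8 dBm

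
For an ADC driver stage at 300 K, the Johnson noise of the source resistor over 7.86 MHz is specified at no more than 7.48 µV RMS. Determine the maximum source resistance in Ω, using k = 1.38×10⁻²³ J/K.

430 Ω

Johnson–Nyquist: V_n = √(4kTRB) ⇒ R = V_n² / (4kTB)
4kTB = 4 × 1.38×10⁻²³ × 300 × 7.86×10⁶ = 1.30×10⁻¹³
R = (7.48×10⁻⁶)² / 1.30×10⁻¹³ = 4.30×10² Ω = 430 Ω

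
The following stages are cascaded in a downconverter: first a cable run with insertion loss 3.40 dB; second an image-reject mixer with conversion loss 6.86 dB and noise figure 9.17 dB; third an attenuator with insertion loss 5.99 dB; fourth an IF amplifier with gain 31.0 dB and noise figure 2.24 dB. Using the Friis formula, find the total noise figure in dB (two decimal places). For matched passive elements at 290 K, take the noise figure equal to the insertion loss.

18.93 dB

Convert to linear (a loss of L dB is a gain of −L dB): F_i = 10^(NF_i/10), G_i = 10^(G_i,dB/10)
  Stage 1: F_1 = 10^(3.40/10) = 2.188, G_1 = 10^(−3.40/10) = 0.4571
  Stage 2: F_2 = 10^(9.17/10) = 8.260, G_2 = 10^(−6.86/10) = 0.2061
  Stage 3: F_3 = 10^(5.99/10) = 3.972, G_3 = 10^(−5.99/10) = 0.2518
  Stage 4: F_4 = 10^(2.24/10) = 1.675, G_4 = 10^(31.0/10) = 1259
Friis cascade:
  F = 2.188 + (8.260 − 1)/0.4571 + (3.972 − 1)/0.09419 + (1.675 − 1)/0.02371 = 78.09
NF = 10 log₁₀(78.09) = 18.93 dB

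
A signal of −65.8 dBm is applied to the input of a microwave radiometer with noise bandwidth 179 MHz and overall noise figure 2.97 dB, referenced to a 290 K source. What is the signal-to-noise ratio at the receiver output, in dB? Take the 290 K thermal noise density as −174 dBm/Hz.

Noise floor: N = −174 + 10 log₁₀(B) + NF
10 log₁₀(1.79×10⁸) = 82.53 dB
N = −174 + 82.53 + 2.97 = −88.50 dBm
SNR = P_sig − N = −65.8 − (−88.50) = 22.70 dB → 22.7 dB

22.7 dB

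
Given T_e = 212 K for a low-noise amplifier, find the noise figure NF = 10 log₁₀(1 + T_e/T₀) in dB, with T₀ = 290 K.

2.38 dB

F = 1 + T_e/T₀ = 1 + 212/290 = 1.73103
NF = 10 log₁₀(1.73103) = 2.38 dB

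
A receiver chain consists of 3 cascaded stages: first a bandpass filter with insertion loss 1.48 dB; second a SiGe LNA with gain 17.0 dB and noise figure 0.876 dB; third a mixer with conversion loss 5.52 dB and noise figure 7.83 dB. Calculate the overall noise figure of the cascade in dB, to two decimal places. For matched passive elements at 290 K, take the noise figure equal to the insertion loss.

2.70 dB

Convert to linear (a loss of L dB is a gain of −L dB): F_i = 10^(NF_i/10), G_i = 10^(G_i,dB/10)
  Stage 1: F_1 = 10^(1.48/10) = 1.406, G_1 = 10^(−1.48/10) = 0.7112
  Stage 2: F_2 = 10^(0.876/10) = 1.223, G_2 = 10^(17.0/10) = 50.12
  Stage 3: F_3 = 10^(7.83/10) = 6.067, G_3 = 10^(−5.52/10) = 0.2805
Friis cascade:
  F = 1.406 + (1.223 − 1)/0.7112 + (6.067 − 1)/35.65 = 1.862
NF = 10 log₁₀(1.862) = 2.70 dB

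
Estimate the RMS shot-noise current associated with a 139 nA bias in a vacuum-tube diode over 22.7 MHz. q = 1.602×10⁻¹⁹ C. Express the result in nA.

I_n = √(2qI·B)
2qI·B = 2 × 1.602×10⁻¹⁹ × 1.39×10⁻⁷ × 2.27×10⁷ = 1.01×10⁻¹⁸ A²
I_n = √(1.01×10⁻¹⁸) = 1.01×10⁻⁹ A = 1.01 nA

1.01 nA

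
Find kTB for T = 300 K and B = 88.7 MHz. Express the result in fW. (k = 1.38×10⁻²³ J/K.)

P_n = kTB = 1.38×10⁻²³ × 300 × 8.87×10⁷ = 3.67×10⁻¹³ W = 367 fW

367 fW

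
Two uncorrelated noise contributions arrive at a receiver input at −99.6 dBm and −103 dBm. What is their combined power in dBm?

−98.0 dBm

Convert to linear, add, convert back:
P₁ = 1.10×10⁻¹³ W, P₂ = 5.01×10⁻¹⁴ W
P_tot = 1.60×10⁻¹³ W → 10 log₁₀(P_tot / 10⁻³) = −98.0 dBm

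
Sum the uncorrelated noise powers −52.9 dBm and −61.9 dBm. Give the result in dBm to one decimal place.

−52.4 dBm

Convert to linear, add, convert back:
P₁ = 5.13×10⁻⁹ W, P₂ = 6.46×10⁻¹⁰ W
P_tot = 5.77×10⁻⁹ W → 10 log₁₀(P_tot / 10⁻³) = −52.4 dBm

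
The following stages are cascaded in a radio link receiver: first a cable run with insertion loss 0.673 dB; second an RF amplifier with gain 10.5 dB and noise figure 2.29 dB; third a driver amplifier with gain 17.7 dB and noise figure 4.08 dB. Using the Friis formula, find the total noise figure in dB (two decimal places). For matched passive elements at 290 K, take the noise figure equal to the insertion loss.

Convert to linear (a loss of L dB is a gain of −L dB): F_i = 10^(NF_i/10), G_i = 10^(G_i,dB/10)
  Stage 1: F_1 = 10^(0.673/10) = 1.168, G_1 = 10^(−0.673/10) = 0.8564
  Stage 2: F_2 = 10^(2.29/10) = 1.694, G_2 = 10^(10.5/10) = 11.22
  Stage 3: F_3 = 10^(4.08/10) = 2.559, G_3 = 10^(17.7/10) = 58.88
Friis cascade:
  F = 1.168 + (1.694 − 1)/0.8564 + (2.559 − 1)/9.609 = 2.141
NF = 10 log₁₀(2.141) = 3.31 dB

3.31 dB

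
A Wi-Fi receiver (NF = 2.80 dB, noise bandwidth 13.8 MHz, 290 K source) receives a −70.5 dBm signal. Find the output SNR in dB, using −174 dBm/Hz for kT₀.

Noise floor: N = −174 + 10 log₁₀(B) + NF
10 log₁₀(1.38×10⁷) = 71.4 dB
N = −174 + 71.4 + 2.80 = −99.80 dBm
SNR = P_sig − N = −70.5 − (−99.80) = 29.30 dB → 29.3 dB

29.3 dB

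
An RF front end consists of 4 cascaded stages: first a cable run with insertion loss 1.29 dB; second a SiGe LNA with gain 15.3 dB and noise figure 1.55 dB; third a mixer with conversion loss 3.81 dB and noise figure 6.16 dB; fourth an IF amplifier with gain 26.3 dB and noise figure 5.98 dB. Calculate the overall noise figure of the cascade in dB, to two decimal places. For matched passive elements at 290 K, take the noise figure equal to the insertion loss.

3.67 dB

Convert to linear (a loss of L dB is a gain of −L dB): F_i = 10^(NF_i/10), G_i = 10^(G_i,dB/10)
  Stage 1: F_1 = 10^(1.29/10) = 1.346, G_1 = 10^(−1.29/10) = 0.7430
  Stage 2: F_2 = 10^(1.55/10) = 1.429, G_2 = 10^(15.3/10) = 33.88
  Stage 3: F_3 = 10^(6.16/10) = 4.130, G_3 = 10^(−3.81/10) = 0.4159
  Stage 4: F_4 = 10^(5.98/10) = 3.963, G_4 = 10^(26.3/10) = 426.6
Friis cascade:
  F = 1.346 + (1.429 − 1)/0.7430 + (4.130 − 1)/25.18 + (3.963 − 1)/10.47 = 2.330
NF = 10 log₁₀(2.330) = 3.67 dB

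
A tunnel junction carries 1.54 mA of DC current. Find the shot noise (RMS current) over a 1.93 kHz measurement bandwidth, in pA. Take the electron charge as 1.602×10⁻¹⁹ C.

I_n = √(2qI·B)
2qI·B = 2 × 1.602×10⁻¹⁹ × 1.54×10⁻³ × 1.93×10³ = 9.52×10⁻¹⁹ A²
I_n = √(9.52×10⁻¹⁹) = 9.76×10⁻¹⁰ A = 976 pA

976 pA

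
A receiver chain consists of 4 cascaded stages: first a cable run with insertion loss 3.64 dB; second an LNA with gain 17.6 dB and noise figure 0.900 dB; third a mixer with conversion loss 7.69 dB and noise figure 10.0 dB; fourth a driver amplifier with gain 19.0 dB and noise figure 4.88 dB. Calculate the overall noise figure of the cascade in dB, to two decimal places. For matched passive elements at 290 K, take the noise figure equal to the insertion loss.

Convert to linear (a loss of L dB is a gain of −L dB): F_i = 10^(NF_i/10), G_i = 10^(G_i,dB/10)
  Stage 1: F_1 = 10^(3.64/10) = 2.312, G_1 = 10^(−3.64/10) = 0.4325
  Stage 2: F_2 = 10^(0.900/10) = 1.230, G_2 = 10^(17.6/10) = 57.54
  Stage 3: F_3 = 10^(10.0/10) = 10.00, G_3 = 10^(−7.69/10) = 0.1702
  Stage 4: F_4 = 10^(4.88/10) = 3.076, G_4 = 10^(19.0/10) = 79.43
Friis cascade:
  F = 2.312 + (1.230 − 1)/0.4325 + (10.00 − 1)/24.89 + (3.076 − 1)/4.236 = 3.696
NF = 10 log₁₀(3.696) = 5.68 dB

5.68 dB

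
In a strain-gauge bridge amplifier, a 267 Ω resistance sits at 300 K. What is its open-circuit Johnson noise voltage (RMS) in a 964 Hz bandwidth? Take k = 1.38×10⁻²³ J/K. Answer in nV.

V_n = √(4kTRB)
4kTRB = 4 × 1.38×10⁻²³ × 300 × 2.67×10² × 9.64×10² = 4.26×10⁻¹⁵ V²
V_n = √(4.26×10⁻¹⁵) = 6.53×10⁻⁸ V = 65.3 nV

65.3 nV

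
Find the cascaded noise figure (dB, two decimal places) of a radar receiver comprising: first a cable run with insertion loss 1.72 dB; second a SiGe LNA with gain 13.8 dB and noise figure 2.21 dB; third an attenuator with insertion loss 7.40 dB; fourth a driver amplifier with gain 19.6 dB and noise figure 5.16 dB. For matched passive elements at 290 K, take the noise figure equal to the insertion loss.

5.47 dB

Convert to linear (a loss of L dB is a gain of −L dB): F_i = 10^(NF_i/10), G_i = 10^(G_i,dB/10)
  Stage 1: F_1 = 10^(1.72/10) = 1.486, G_1 = 10^(−1.72/10) = 0.6730
  Stage 2: F_2 = 10^(2.21/10) = 1.663, G_2 = 10^(13.8/10) = 23.99
  Stage 3: F_3 = 10^(7.40/10) = 5.495, G_3 = 10^(−7.40/10) = 0.1820
  Stage 4: F_4 = 10^(5.16/10) = 3.281, G_4 = 10^(19.6/10) = 91.20
Friis cascade:
  F = 1.486 + (1.663 − 1)/0.6730 + (5.495 − 1)/16.14 + (3.281 − 1)/2.938 = 3.527
NF = 10 log₁₀(3.527) = 5.47 dB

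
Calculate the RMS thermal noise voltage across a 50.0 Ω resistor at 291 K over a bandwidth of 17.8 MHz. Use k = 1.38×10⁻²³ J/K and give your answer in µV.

3.78 µV

V_n = √(4kTRB)
4kTRB = 4 × 1.38×10⁻²³ × 291 × 5.00×10¹ × 1.78×10⁷ = 1.43×10⁻¹¹ V²
V_n = √(1.43×10⁻¹¹) = 3.78×10⁻⁶ V = 3.78 µV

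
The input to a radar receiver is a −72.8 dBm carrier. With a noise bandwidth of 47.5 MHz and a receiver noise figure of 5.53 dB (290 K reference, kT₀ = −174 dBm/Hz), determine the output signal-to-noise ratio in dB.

Noise floor: N = −174 + 10 log₁₀(B) + NF
10 log₁₀(4.75×10⁷) = 76.77 dB
N = −174 + 76.77 + 5.53 = −91.70 dBm
SNR = P_sig − N = −72.8 − (−91.70) = 18.90 dB → 18.9 dB

18.9 dB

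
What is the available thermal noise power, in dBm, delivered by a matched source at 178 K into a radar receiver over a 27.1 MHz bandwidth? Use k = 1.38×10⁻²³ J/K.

−101.8 dBm

P_n = kTB = 1.38×10⁻²³ × 178 × 2.71×10⁷ = 6.66×10⁻¹⁴ W
In dBm: 10 log₁₀(6.66×10⁻¹⁴ / 10⁻³) = −101.8 dBm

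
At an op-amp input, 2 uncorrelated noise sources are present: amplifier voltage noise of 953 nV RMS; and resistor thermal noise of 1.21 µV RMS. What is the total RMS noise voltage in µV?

Uncorrelated sources add in power (mean-square): V_tot = √(ΣV_i²)
V_tot = √[(9.53×10⁻⁷)² + (1.21×10⁻⁶)²] = 1.54×10⁻⁶ V = 1.54 µV

1.54 µV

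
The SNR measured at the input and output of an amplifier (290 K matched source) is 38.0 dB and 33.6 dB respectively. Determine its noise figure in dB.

NF (dB) = SNR_in(dB) − SNR_out(dB) when the source is at T₀
NF = 38.0 − 33.6 = 4.4 dB

4.4 dB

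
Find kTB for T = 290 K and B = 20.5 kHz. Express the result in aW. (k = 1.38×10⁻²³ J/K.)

82.0 aW

P_n = kTB = 1.38×10⁻²³ × 290 × 2.05×10⁴ = 8.20×10⁻¹⁷ W = 82.0 aW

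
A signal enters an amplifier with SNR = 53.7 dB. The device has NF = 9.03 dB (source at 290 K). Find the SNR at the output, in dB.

44.67 dB

By definition F = SNR_in/SNR_out, so in dB: SNR_out = SNR_in − NF
SNR_out = 53.7 − 9.03 = 44.67 dB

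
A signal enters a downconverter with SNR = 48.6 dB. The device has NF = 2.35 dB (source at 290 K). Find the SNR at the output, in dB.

By definition F = SNR_in/SNR_out, so in dB: SNR_out = SNR_in − NF
SNR_out = 48.6 − 2.35 = 46.25 dB

46.25 dB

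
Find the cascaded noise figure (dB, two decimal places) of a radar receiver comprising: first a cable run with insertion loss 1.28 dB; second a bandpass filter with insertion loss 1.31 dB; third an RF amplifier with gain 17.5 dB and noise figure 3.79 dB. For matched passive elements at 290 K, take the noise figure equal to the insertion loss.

Convert to linear (a loss of L dB is a gain of −L dB): F_i = 10^(NF_i/10), G_i = 10^(G_i,dB/10)
  Stage 1: F_1 = 10^(1.28/10) = 1.343, G_1 = 10^(−1.28/10) = 0.7447
  Stage 2: F_2 = 10^(1.31/10) = 1.352, G_2 = 10^(−1.31/10) = 0.7396
  Stage 3: F_3 = 10^(3.79/10) = 2.393, G_3 = 10^(17.5/10) = 56.23
Friis cascade:
  F = 1.343 + (1.352 − 1)/0.7447 + (2.393 − 1)/0.5508 = 4.345
NF = 10 log₁₀(4.345) = 6.38 dB

6.38 dB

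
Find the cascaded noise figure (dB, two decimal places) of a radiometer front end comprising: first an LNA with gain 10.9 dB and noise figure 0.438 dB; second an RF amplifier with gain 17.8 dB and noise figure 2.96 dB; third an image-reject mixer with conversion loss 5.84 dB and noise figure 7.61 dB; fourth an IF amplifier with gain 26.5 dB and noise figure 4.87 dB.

Convert to linear (a loss of L dB is a gain of −L dB): F_i = 10^(NF_i/10), G_i = 10^(G_i,dB/10)
  Stage 1: F_1 = 10^(0.438/10) = 1.106, G_1 = 10^(10.9/10) = 12.30
  Stage 2: F_2 = 10^(2.96/10) = 1.977, G_2 = 10^(17.8/10) = 60.26
  Stage 3: F_3 = 10^(7.61/10) = 5.768, G_3 = 10^(−5.84/10) = 0.2606
  Stage 4: F_4 = 10^(4.87/10) = 3.069, G_4 = 10^(26.5/10) = 446.7
Friis cascade:
  F = 1.106 + (1.977 − 1)/12.30 + (5.768 − 1)/741.3 + (3.069 − 1)/193.2 = 1.203
NF = 10 log₁₀(1.203) = 0.80 dB

0.80 dB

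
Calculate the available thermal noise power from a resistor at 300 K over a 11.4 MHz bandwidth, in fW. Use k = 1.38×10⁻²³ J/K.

P_n = kTB = 1.38×10⁻²³ × 300 × 1.14×10⁷ = 4.72×10⁻¹⁴ W = 47.2 fW

47.2 fW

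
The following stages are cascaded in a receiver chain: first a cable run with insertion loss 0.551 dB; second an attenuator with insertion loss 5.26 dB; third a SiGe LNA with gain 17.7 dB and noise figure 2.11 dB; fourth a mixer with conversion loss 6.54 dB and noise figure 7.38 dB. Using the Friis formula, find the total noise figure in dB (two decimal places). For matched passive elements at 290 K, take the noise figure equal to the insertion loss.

Convert to linear (a loss of L dB is a gain of −L dB): F_i = 10^(NF_i/10), G_i = 10^(G_i,dB/10)
  Stage 1: F_1 = 10^(0.551/10) = 1.135, G_1 = 10^(−0.551/10) = 0.8808
  Stage 2: F_2 = 10^(5.26/10) = 3.357, G_2 = 10^(−5.26/10) = 0.2979
  Stage 3: F_3 = 10^(2.11/10) = 1.626, G_3 = 10^(17.7/10) = 58.88
  Stage 4: F_4 = 10^(7.38/10) = 5.470, G_4 = 10^(−6.54/10) = 0.2218
Friis cascade:
  F = 1.135 + (3.357 − 1)/0.8808 + (1.626 − 1)/0.2624 + (5.470 − 1)/15.45 = 6.485
NF = 10 log₁₀(6.485) = 8.12 dB

8.12 dB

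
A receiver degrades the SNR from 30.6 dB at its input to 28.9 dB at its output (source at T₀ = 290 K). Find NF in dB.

NF (dB) = SNR_in(dB) − SNR_out(dB) when the source is at T₀
NF = 30.6 − 28.9 = 1.7 dB

1.7 dB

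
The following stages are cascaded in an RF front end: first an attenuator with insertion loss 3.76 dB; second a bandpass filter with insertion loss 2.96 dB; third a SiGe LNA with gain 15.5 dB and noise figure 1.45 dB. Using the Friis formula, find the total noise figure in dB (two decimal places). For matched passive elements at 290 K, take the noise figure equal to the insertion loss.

8.17 dB

Convert to linear (a loss of L dB is a gain of −L dB): F_i = 10^(NF_i/10), G_i = 10^(G_i,dB/10)
  Stage 1: F_1 = 10^(3.76/10) = 2.377, G_1 = 10^(−3.76/10) = 0.4207
  Stage 2: F_2 = 10^(2.96/10) = 1.977, G_2 = 10^(−2.96/10) = 0.5058
  Stage 3: F_3 = 10^(1.45/10) = 1.396, G_3 = 10^(15.5/10) = 35.48
Friis cascade:
  F = 2.377 + (1.977 − 1)/0.4207 + (1.396 − 1)/0.2128 = 6.561
NF = 10 log₁₀(6.561) = 8.17 dB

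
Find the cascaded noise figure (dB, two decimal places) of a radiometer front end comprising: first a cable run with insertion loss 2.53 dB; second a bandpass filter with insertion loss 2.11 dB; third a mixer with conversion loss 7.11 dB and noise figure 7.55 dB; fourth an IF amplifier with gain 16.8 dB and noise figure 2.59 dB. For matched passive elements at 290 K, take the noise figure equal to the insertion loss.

Convert to linear (a loss of L dB is a gain of −L dB): F_i = 10^(NF_i/10), G_i = 10^(G_i,dB/10)
  Stage 1: F_1 = 10^(2.53/10) = 1.791, G_1 = 10^(−2.53/10) = 0.5585
  Stage 2: F_2 = 10^(2.11/10) = 1.626, G_2 = 10^(−2.11/10) = 0.6152
  Stage 3: F_3 = 10^(7.55/10) = 5.689, G_3 = 10^(−7.11/10) = 0.1945
  Stage 4: F_4 = 10^(2.59/10) = 1.816, G_4 = 10^(16.8/10) = 47.86
Friis cascade:
  F = 1.791 + (1.626 − 1)/0.5585 + (5.689 − 1)/0.3436 + (1.816 − 1)/0.06683 = 28.76
NF = 10 log₁₀(28.76) = 14.59 dB

14.59 dB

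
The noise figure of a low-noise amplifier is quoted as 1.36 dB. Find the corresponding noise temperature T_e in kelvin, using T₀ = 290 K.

F = 10^(1.36/10) = 1.36773
T_e = (F − 1)·T₀ = (1.36773 − 1) × 290 = 107 K

107 K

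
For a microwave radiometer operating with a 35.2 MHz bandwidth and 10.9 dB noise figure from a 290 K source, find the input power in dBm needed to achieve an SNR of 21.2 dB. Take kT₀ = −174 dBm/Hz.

Sensitivity = −174 + 10 log₁₀(B) + NF + SNR_min
= −174 + 75.47 + 10.9 + 21.2
= −66.43 dBm → −66.4 dBm

−66.4 dBm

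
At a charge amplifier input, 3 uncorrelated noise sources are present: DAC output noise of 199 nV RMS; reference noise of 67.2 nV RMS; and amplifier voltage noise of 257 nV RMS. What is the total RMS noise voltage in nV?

332 nV

Uncorrelated sources add in power (mean-square): V_tot = √(ΣV_i²)
V_tot = √[(1.99×10⁻⁷)² + (6.72×10⁻⁸)² + (2.57×10⁻⁷)²] = 3.32×10⁻⁷ V = 332 nV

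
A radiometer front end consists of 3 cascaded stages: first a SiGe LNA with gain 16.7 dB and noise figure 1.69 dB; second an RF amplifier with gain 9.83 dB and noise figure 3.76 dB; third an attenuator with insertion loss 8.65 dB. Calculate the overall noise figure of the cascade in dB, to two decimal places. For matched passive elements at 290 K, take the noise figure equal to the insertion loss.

Convert to linear (a loss of L dB is a gain of −L dB): F_i = 10^(NF_i/10), G_i = 10^(G_i,dB/10)
  Stage 1: F_1 = 10^(1.69/10) = 1.476, G_1 = 10^(16.7/10) = 46.77
  Stage 2: F_2 = 10^(3.76/10) = 2.377, G_2 = 10^(9.83/10) = 9.616
  Stage 3: F_3 = 10^(8.65/10) = 7.328, G_3 = 10^(−8.65/10) = 0.1365
Friis cascade:
  F = 1.476 + (2.377 − 1)/46.77 + (7.328 − 1)/449.8 = 1.519
NF = 10 log₁₀(1.519) = 1.82 dB

1.82 dB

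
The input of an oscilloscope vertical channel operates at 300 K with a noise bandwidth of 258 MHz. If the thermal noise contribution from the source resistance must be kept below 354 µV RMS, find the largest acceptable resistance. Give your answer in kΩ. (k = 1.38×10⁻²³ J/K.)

Johnson–Nyquist: V_n = √(4kTRB) ⇒ R = V_n² / (4kTB)
4kTB = 4 × 1.38×10⁻²³ × 300 × 2.58×10⁸ = 4.27×10⁻¹²
R = (3.54×10⁻⁴)² / 4.27×10⁻¹² = 2.93×10⁴ Ω = 29.3 kΩ

29.3 kΩ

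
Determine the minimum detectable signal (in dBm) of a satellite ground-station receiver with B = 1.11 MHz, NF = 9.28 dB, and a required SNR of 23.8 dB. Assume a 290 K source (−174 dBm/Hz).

−80.5 dBm

Sensitivity = −174 + 10 log₁₀(B) + NF + SNR_min
= −174 + 60.45 + 9.28 + 23.8
= −80.47 dBm → −80.5 dBm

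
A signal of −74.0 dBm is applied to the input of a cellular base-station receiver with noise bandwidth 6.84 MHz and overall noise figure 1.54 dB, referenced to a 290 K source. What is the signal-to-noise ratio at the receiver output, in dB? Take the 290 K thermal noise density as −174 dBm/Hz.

Noise floor: N = −174 + 10 log₁₀(B) + NF
10 log₁₀(6.84×10⁶) = 68.35 dB
N = −174 + 68.35 + 1.54 = −104.11 dBm
SNR = P_sig − N = −74.0 − (−104.11) = 30.11 dB → 30.1 dB

30.1 dB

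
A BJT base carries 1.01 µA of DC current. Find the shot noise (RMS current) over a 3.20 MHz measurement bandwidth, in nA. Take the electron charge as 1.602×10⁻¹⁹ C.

1.02 nA

I_n = √(2qI·B)
2qI·B = 2 × 1.602×10⁻¹⁹ × 1.01×10⁻⁶ × 3.20×10⁶ = 1.04×10⁻¹⁸ A²
I_n = √(1.04×10⁻¹⁸) = 1.02×10⁻⁹ A = 1.02 nA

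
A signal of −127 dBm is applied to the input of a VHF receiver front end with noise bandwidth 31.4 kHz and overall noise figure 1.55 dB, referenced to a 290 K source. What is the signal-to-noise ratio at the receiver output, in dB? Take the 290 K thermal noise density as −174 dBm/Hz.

Noise floor: N = −174 + 10 log₁₀(B) + NF
10 log₁₀(3.14×10⁴) = 44.97 dB
N = −174 + 44.97 + 1.55 = −127.48 dBm
SNR = P_sig − N = −127 − (−127.48) = 0.48 dB → 0.5 dB

0.5 dB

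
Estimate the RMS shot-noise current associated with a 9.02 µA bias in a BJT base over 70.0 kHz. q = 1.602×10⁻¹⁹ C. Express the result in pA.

450 pA

I_n = √(2qI·B)
2qI·B = 2 × 1.602×10⁻¹⁹ × 9.02×10⁻⁶ × 7.00×10⁴ = 2.02×10⁻¹⁹ A²
I_n = √(2.02×10⁻¹⁹) = 4.50×10⁻¹⁰ A = 450 pA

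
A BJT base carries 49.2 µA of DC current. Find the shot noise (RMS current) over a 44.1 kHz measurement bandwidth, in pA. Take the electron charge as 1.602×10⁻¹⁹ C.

834 pA

I_n = √(2qI·B)
2qI·B = 2 × 1.602×10⁻¹⁹ × 4.92×10⁻⁵ × 4.41×10⁴ = 6.95×10⁻¹⁹ A²
I_n = √(6.95×10⁻¹⁹) = 8.34×10⁻¹⁰ A = 834 pA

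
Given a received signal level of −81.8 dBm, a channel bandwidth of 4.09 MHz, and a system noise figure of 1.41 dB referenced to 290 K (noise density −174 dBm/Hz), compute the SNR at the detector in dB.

24.7 dB

Noise floor: N = −174 + 10 log₁₀(B) + NF
10 log₁₀(4.09×10⁶) = 66.12 dB
N = −174 + 66.12 + 1.41 = −106.47 dBm
SNR = P_sig − N = −81.8 − (−106.47) = 24.67 dB → 24.7 dB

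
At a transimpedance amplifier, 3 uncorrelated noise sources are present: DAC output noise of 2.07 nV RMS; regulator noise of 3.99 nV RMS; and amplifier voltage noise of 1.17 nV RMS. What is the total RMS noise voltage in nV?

4.64 nV

Uncorrelated sources add in power (mean-square): V_tot = √(ΣV_i²)
V_tot = √[(2.07×10⁻⁹)² + (3.99×10⁻⁹)² + (1.17×10⁻⁹)²] = 4.64×10⁻⁹ V = 4.64 nV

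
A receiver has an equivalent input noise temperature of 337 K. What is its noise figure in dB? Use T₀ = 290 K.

F = 1 + T_e/T₀ = 1 + 337/290 = 2.16207
NF = 10 log₁₀(2.16207) = 3.35 dB

3.35 dB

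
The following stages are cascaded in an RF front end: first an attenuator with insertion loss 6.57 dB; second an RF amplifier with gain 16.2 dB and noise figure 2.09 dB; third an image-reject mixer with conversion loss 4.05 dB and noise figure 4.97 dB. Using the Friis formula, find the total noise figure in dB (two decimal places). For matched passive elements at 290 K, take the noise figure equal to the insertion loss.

Convert to linear (a loss of L dB is a gain of −L dB): F_i = 10^(NF_i/10), G_i = 10^(G_i,dB/10)
  Stage 1: F_1 = 10^(6.57/10) = 4.539, G_1 = 10^(−6.57/10) = 0.2203
  Stage 2: F_2 = 10^(2.09/10) = 1.618, G_2 = 10^(16.2/10) = 41.69
  Stage 3: F_3 = 10^(4.97/10) = 3.141, G_3 = 10^(−4.05/10) = 0.3936
Friis cascade:
  F = 4.539 + (1.618 − 1)/0.2203 + (3.141 − 1)/9.183 = 7.578
NF = 10 log₁₀(7.578) = 8.80 dB

8.80 dB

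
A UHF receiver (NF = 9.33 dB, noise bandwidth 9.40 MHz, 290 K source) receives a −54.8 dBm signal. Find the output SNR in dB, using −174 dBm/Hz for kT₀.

40.1 dB

Noise floor: N = −174 + 10 log₁₀(B) + NF
10 log₁₀(9.40×10⁶) = 69.73 dB
N = −174 + 69.73 + 9.33 = −94.94 dBm
SNR = P_sig − N = −54.8 − (−94.94) = 40.14 dB → 40.1 dB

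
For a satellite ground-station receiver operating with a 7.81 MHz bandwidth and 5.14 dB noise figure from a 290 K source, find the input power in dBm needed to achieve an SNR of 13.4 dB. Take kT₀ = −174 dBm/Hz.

Sensitivity = −174 + 10 log₁₀(B) + NF + SNR_min
= −174 + 68.93 + 5.14 + 13.4
= −86.53 dBm → −86.5 dBm

−86.5 dBm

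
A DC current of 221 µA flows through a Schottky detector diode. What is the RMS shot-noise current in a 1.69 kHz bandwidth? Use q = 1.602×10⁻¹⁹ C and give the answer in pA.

I_n = √(2qI·B)
2qI·B = 2 × 1.602×10⁻¹⁹ × 2.21×10⁻⁴ × 1.69×10³ = 1.20×10⁻¹⁹ A²
I_n = √(1.20×10⁻¹⁹) = 3.46×10⁻¹⁰ A = 346 pA

346 pA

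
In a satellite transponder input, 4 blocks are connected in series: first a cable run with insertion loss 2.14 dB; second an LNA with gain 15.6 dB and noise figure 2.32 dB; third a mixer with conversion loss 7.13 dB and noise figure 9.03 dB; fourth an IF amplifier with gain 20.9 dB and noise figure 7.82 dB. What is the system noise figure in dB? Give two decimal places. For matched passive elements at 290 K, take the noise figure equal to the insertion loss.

Convert to linear (a loss of L dB is a gain of −L dB): F_i = 10^(NF_i/10), G_i = 10^(G_i,dB/10)
  Stage 1: F_1 = 10^(2.14/10) = 1.637, G_1 = 10^(−2.14/10) = 0.6109
  Stage 2: F_2 = 10^(2.32/10) = 1.706, G_2 = 10^(15.6/10) = 36.31
  Stage 3: F_3 = 10^(9.03/10) = 7.998, G_3 = 10^(−7.13/10) = 0.1936
  Stage 4: F_4 = 10^(7.82/10) = 6.053, G_4 = 10^(20.9/10) = 123.0
Friis cascade:
  F = 1.637 + (1.706 − 1)/0.6109 + (7.998 − 1)/22.18 + (6.053 − 1)/4.295 = 4.285
NF = 10 log₁₀(4.285) = 6.32 dB

6.32 dB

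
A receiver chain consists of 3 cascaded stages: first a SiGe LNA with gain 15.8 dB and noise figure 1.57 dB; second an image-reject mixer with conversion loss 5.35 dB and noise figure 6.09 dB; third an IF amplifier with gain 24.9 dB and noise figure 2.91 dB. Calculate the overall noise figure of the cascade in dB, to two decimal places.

2.05 dB

Convert to linear (a loss of L dB is a gain of −L dB): F_i = 10^(NF_i/10), G_i = 10^(G_i,dB/10)
  Stage 1: F_1 = 10^(1.57/10) = 1.435, G_1 = 10^(15.8/10) = 38.02
  Stage 2: F_2 = 10^(6.09/10) = 4.064, G_2 = 10^(−5.35/10) = 0.2917
  Stage 3: F_3 = 10^(2.91/10) = 1.954, G_3 = 10^(24.9/10) = 309.0
Friis cascade:
  F = 1.435 + (4.064 − 1)/38.02 + (1.954 − 1)/11.09 = 1.602
NF = 10 log₁₀(1.602) = 2.05 dB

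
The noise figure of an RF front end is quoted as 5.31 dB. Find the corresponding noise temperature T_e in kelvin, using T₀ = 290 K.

F = 10^(5.31/10) = 3.39625
T_e = (F − 1)·T₀ = (3.39625 − 1) × 290 = 695 K

695 K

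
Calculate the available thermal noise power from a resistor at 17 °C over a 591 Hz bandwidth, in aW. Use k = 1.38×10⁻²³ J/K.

T = 17 °C + 273.15 = 290.15 K
P_n = kTB = 1.38×10⁻²³ × 290.15 × 5.91×10² = 2.37×10⁻¹⁸ W = 2.37 aW

2.37 aW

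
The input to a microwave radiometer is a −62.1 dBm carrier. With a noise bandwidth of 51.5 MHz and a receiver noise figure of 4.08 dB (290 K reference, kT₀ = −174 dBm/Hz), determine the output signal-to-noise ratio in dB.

Noise floor: N = −174 + 10 log₁₀(B) + NF
10 log₁₀(5.15×10⁷) = 77.12 dB
N = −174 + 77.12 + 4.08 = −92.80 dBm
SNR = P_sig − N = −62.1 − (−92.80) = 30.70 dB → 30.7 dB

30.7 dB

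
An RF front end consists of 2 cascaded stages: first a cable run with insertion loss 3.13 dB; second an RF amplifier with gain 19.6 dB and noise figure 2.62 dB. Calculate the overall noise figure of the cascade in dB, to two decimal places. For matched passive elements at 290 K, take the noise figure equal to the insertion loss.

Convert to linear (a loss of L dB is a gain of −L dB): F_i = 10^(NF_i/10), G_i = 10^(G_i,dB/10)
  Stage 1: F_1 = 10^(3.13/10) = 2.056, G_1 = 10^(−3.13/10) = 0.4864
  Stage 2: F_2 = 10^(2.62/10) = 1.828, G_2 = 10^(19.6/10) = 91.20
Friis cascade:
  F = 2.056 + (1.828 − 1)/0.4864 = 3.758
NF = 10 log₁₀(3.758) = 5.75 dB

5.75 dB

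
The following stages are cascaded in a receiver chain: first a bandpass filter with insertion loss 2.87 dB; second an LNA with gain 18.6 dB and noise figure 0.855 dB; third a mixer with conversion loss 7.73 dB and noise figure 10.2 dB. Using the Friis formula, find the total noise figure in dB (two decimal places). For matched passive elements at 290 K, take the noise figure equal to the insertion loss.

Convert to linear (a loss of L dB is a gain of −L dB): F_i = 10^(NF_i/10), G_i = 10^(G_i,dB/10)
  Stage 1: F_1 = 10^(2.87/10) = 1.936, G_1 = 10^(−2.87/10) = 0.5164
  Stage 2: F_2 = 10^(0.855/10) = 1.218, G_2 = 10^(18.6/10) = 72.44
  Stage 3: F_3 = 10^(10.2/10) = 10.47, G_3 = 10^(−7.73/10) = 0.1687
Friis cascade:
  F = 1.936 + (1.218 − 1)/0.5164 + (10.47 − 1)/37.41 = 2.611
NF = 10 log₁₀(2.611) = 4.17 dB

4.17 dB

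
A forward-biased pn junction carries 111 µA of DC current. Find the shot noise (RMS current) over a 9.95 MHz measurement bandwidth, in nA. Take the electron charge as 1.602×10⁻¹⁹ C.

I_n = √(2qI·B)
2qI·B = 2 × 1.602×10⁻¹⁹ × 1.11×10⁻⁴ × 9.95×10⁶ = 3.54×10⁻¹⁶ A²
I_n = √(3.54×10⁻¹⁶) = 1.88×10⁻⁸ A = 18.8 nA

18.8 nA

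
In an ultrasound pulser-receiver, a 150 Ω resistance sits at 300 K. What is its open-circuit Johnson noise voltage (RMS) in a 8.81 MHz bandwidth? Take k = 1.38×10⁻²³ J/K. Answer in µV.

V_n = √(4kTRB)
4kTRB = 4 × 1.38×10⁻²³ × 300 × 1.50×10² × 8.81×10⁶ = 2.19×10⁻¹¹ V²
V_n = √(2.19×10⁻¹¹) = 4.68×10⁻⁶ V = 4.68 µV

4.68 µV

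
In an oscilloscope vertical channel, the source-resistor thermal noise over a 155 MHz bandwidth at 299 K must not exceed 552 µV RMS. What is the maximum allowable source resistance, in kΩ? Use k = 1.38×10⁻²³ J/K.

Johnson–Nyquist: V_n = √(4kTRB) ⇒ R = V_n² / (4kTB)
4kTB = 4 × 1.38×10⁻²³ × 299 × 1.55×10⁸ = 2.56×10⁻¹²
R = (5.52×10⁻⁴)² / 2.56×10⁻¹² = 1.19×10⁵ Ω = 119 kΩ

119 kΩ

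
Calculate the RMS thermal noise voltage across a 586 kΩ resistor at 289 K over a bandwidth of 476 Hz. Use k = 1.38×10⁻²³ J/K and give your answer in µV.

2.11 µV

V_n = √(4kTRB)
4kTRB = 4 × 1.38×10⁻²³ × 289 × 5.86×10⁵ × 4.76×10² = 4.45×10⁻¹² V²
V_n = √(4.45×10⁻¹²) = 2.11×10⁻⁶ V = 2.11 µV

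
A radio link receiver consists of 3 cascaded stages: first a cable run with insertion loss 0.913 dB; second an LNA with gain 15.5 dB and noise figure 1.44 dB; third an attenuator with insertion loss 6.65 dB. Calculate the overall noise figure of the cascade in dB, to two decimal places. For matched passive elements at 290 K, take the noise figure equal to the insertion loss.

Convert to linear (a loss of L dB is a gain of −L dB): F_i = 10^(NF_i/10), G_i = 10^(G_i,dB/10)
  Stage 1: F_1 = 10^(0.913/10) = 1.234, G_1 = 10^(−0.913/10) = 0.8104
  Stage 2: F_2 = 10^(1.44/10) = 1.393, G_2 = 10^(15.5/10) = 35.48
  Stage 3: F_3 = 10^(6.65/10) = 4.624, G_3 = 10^(−6.65/10) = 0.2163
Friis cascade:
  F = 1.234 + (1.393 − 1)/0.8104 + (4.624 − 1)/28.75 = 1.845
NF = 10 log₁₀(1.845) = 2.66 dB

2.66 dB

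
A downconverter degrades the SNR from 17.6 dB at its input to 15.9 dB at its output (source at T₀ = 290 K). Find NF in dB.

1.7 dB

NF (dB) = SNR_in(dB) − SNR_out(dB) when the source is at T₀
NF = 17.6 − 15.9 = 1.7 dB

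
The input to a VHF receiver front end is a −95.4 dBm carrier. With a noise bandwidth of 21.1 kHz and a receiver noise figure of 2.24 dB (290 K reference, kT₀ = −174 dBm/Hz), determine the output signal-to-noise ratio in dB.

Noise floor: N = −174 + 10 log₁₀(B) + NF
10 log₁₀(2.11×10⁴) = 43.24 dB
N = −174 + 43.24 + 2.24 = −128.52 dBm
SNR = P_sig − N = −95.4 − (−128.52) = 33.12 dB → 33.1 dB

33.1 dB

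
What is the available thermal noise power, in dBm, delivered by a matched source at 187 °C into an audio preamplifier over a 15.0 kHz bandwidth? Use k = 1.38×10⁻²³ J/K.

T = 187 °C + 273.15 = 460.15 K
P_n = kTB = 1.38×10⁻²³ × 460.15 × 1.50×10⁴ = 9.53×10⁻¹⁷ W
In dBm: 10 log₁₀(9.53×10⁻¹⁷ / 10⁻³) = −130.2 dBm

−130.2 dBm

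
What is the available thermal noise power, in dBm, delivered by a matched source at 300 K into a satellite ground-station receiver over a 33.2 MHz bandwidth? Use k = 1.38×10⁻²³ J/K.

P_n = kTB = 1.38×10⁻²³ × 300 × 3.32×10⁷ = 1.37×10⁻¹³ W
In dBm: 10 log₁₀(1.37×10⁻¹³ / 10⁻³) = −98.6 dBm

−98.6 dBm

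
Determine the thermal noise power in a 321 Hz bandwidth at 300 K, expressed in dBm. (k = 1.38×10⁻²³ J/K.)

P_n = kTB = 1.38×10⁻²³ × 300 × 3.21×10² = 1.33×10⁻¹⁸ W
In dBm: 10 log₁₀(1.33×10⁻¹⁸ / 10⁻³) = −148.8 dBm

−148.8 dBm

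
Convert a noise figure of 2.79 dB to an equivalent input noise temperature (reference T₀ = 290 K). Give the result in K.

F = 10^(2.79/10) = 1.90108
T_e = (F − 1)·T₀ = (1.90108 − 1) × 290 = 261 K

261 K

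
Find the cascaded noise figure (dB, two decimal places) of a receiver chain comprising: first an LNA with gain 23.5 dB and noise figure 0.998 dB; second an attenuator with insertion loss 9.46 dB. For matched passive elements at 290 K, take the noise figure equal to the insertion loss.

Convert to linear (a loss of L dB is a gain of −L dB): F_i = 10^(NF_i/10), G_i = 10^(G_i,dB/10)
  Stage 1: F_1 = 10^(0.998/10) = 1.258, G_1 = 10^(23.5/10) = 223.9
  Stage 2: F_2 = 10^(9.46/10) = 8.831, G_2 = 10^(−9.46/10) = 0.1132
Friis cascade:
  F = 1.258 + (8.831 − 1)/223.9 = 1.293
NF = 10 log₁₀(1.293) = 1.12 dB

1.12 dB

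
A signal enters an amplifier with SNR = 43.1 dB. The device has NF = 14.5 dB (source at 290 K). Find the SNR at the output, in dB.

28.6 dB

By definition F = SNR_in/SNR_out, so in dB: SNR_out = SNR_in − NF
SNR_out = 43.1 − 14.5 = 28.6 dB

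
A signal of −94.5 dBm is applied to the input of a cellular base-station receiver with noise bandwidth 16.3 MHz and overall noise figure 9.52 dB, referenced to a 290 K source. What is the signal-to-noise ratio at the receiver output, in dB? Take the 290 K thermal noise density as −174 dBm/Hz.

Noise floor: N = −174 + 10 log₁₀(B) + NF
10 log₁₀(1.63×10⁷) = 72.12 dB
N = −174 + 72.12 + 9.52 = −92.36 dBm
SNR = P_sig − N = −94.5 − (−92.36) = −2.14 dB → −2.1 dB

−2.1 dB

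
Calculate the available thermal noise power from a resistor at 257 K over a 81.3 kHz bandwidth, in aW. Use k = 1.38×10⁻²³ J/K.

P_n = kTB = 1.38×10⁻²³ × 257 × 8.13×10⁴ = 2.88×10⁻¹⁶ W = 288 aW

288 aW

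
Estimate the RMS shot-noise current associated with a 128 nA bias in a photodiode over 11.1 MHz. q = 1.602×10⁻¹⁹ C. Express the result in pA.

I_n = √(2qI·B)
2qI·B = 2 × 1.602×10⁻¹⁹ × 1.28×10⁻⁷ × 1.11×10⁷ = 4.55×10⁻¹⁹ A²
I_n = √(4.55×10⁻¹⁹) = 6.75×10⁻¹⁰ A = 675 pA

675 pA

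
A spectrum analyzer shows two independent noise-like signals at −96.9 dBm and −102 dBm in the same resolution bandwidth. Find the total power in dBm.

Convert to linear, add, convert back:
P₁ = 2.04×10⁻¹³ W, P₂ = 6.31×10⁻¹⁴ W
P_tot = 2.67×10⁻¹³ W → 10 log₁₀(P_tot / 10⁻³) = −95.7 dBm

−95.7 dBm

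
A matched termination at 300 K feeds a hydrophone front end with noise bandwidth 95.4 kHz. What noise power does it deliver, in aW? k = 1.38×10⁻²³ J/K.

395 aW

P_n = kTB = 1.38×10⁻²³ × 300 × 9.54×10⁴ = 3.95×10⁻¹⁶ W = 395 aW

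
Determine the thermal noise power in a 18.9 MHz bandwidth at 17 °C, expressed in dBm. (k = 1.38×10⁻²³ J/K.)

T = 17 °C + 273.15 = 290.15 K
P_n = kTB = 1.38×10⁻²³ × 290.15 × 1.89×10⁷ = 7.57×10⁻¹⁴ W
In dBm: 10 log₁₀(7.57×10⁻¹⁴ / 10⁻³) = −101.2 dBm

−101.2 dBm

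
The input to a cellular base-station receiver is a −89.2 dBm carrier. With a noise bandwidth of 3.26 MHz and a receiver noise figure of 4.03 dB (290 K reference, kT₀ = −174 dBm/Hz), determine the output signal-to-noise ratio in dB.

15.6 dB

Noise floor: N = −174 + 10 log₁₀(B) + NF
10 log₁₀(3.26×10⁶) = 65.13 dB
N = −174 + 65.13 + 4.03 = −104.84 dBm
SNR = P_sig − N = −89.2 − (−104.84) = 15.64 dB → 15.6 dB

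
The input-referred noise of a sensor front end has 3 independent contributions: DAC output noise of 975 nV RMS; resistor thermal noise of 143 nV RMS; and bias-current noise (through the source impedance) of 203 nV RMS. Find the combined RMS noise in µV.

1.01 µV

Uncorrelated sources add in power (mean-square): V_tot = √(ΣV_i²)
V_tot = √[(9.75×10⁻⁷)² + (1.43×10⁻⁷)² + (2.03×10⁻⁷)²] = 1.01×10⁻⁶ V = 1.01 µV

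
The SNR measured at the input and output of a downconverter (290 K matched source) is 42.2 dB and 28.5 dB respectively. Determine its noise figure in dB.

13.7 dB

NF (dB) = SNR_in(dB) − SNR_out(dB) when the source is at T₀
NF = 42.2 − 28.5 = 13.7 dB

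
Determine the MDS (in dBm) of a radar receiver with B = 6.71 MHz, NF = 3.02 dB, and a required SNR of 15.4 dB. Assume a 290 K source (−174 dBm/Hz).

−87.3 dBm

Sensitivity = −174 + 10 log₁₀(B) + NF + SNR_min
= −174 + 68.27 + 3.02 + 15.4
= −87.31 dBm → −87.3 dBm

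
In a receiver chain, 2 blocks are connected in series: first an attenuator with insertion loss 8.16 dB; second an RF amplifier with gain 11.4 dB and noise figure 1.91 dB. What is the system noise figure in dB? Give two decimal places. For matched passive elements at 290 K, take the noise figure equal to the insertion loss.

Convert to linear (a loss of L dB is a gain of −L dB): F_i = 10^(NF_i/10), G_i = 10^(G_i,dB/10)
  Stage 1: F_1 = 10^(8.16/10) = 6.546, G_1 = 10^(−8.16/10) = 0.1528
  Stage 2: F_2 = 10^(1.91/10) = 1.552, G_2 = 10^(11.4/10) = 13.80
Friis cascade:
  F = 6.546 + (1.552 − 1)/0.1528 = 10.16
NF = 10 log₁₀(10.16) = 10.07 dB

10.07 dB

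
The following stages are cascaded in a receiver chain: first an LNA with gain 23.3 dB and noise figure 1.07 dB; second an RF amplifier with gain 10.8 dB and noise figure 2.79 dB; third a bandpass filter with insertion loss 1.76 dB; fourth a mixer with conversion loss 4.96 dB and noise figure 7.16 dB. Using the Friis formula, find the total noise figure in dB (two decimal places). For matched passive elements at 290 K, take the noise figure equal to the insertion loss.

1.09 dB

Convert to linear (a loss of L dB is a gain of −L dB): F_i = 10^(NF_i/10), G_i = 10^(G_i,dB/10)
  Stage 1: F_1 = 10^(1.07/10) = 1.279, G_1 = 10^(23.3/10) = 213.8
  Stage 2: F_2 = 10^(2.79/10) = 1.901, G_2 = 10^(10.8/10) = 12.02
  Stage 3: F_3 = 10^(1.76/10) = 1.500, G_3 = 10^(−1.76/10) = 0.6668
  Stage 4: F_4 = 10^(7.16/10) = 5.200, G_4 = 10^(−4.96/10) = 0.3192
Friis cascade:
  F = 1.279 + (1.901 − 1)/213.8 + (1.500 − 1)/2570 + (5.200 − 1)/1714 = 1.286
NF = 10 log₁₀(1.286) = 1.09 dB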